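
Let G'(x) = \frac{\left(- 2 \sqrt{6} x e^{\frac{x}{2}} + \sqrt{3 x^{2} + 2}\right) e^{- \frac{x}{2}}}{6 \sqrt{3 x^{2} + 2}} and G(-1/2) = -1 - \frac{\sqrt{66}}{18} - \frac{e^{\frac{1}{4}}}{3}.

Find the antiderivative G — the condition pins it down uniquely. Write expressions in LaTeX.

Since d/dx undoes antidifferentiation here, G(x) must give back the stated G'(x).
A general antiderivative is - \frac{\sqrt{2 x^{2} + \frac{4}{3}}}{3} - \frac{e^{- \frac{x}{2}}}{3} + C.
The condition gives C = -1 - \frac{\sqrt{66}}{18} - \frac{e^{\frac{1}{4}}}{3} - (- \frac{\sqrt{66}}{18} - \frac{e^{\frac{1}{4}}}{3}) = -1.
So G(x) = - \frac{\sqrt{2 x^{2} + \frac{4}{3}}}{3} - 1 - \frac{e^{- \frac{x}{2}}}{3}.
Check: d/dx[- \frac{\sqrt{2 x^{2} + \frac{4}{3}}}{3} - 1 - \frac{e^{- \frac{x}{2}}}{3}] = \frac{\left(- 2 \sqrt{6} x e^{\frac{x}{2}} + \sqrt{3 x^{2} + 2}\right) e^{- \frac{x}{2}}}{6 \sqrt{3 x^{2} + 2}} = G'(x).

G(x) = - \frac{\sqrt{2 x^{2} + \frac{4}{3}}}{3} - 1 - \frac{e^{- \frac{x}{2}}}{3}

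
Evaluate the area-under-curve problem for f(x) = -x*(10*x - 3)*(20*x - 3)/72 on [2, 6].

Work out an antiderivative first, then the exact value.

Antiderivative: F(x) = -x**2*(10*x - 3)**2/144; value = -7238/9

f matches the chain-rule pattern g'(h)*h' with inner function h(x) = 5*x**2/3 - x/2; substituting u = h(x) collapses the integral.
F(x) = -x**2*(10*x - 3)**2/144 is an antiderivative of f.
Check: d/dx[-x**2*(10*x - 3)**2/144] = -25*x**3/9 + 5*x**2/4 - x/8, which equals f(x).
F(6) = -3249/4; F(2) = -289/36.
Integral = F(6) - F(2) = -7238/9.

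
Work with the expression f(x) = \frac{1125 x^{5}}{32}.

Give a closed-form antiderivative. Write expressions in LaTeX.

Any candidate F(x) must reproduce f(x) exactly when differentiated.
Check: d/dx[\frac{375 x^{6}}{64}] = \frac{1125 x^{5}}{32} = f(x).

An antiderivative is F(x) = \frac{375 x^{6}}{64}.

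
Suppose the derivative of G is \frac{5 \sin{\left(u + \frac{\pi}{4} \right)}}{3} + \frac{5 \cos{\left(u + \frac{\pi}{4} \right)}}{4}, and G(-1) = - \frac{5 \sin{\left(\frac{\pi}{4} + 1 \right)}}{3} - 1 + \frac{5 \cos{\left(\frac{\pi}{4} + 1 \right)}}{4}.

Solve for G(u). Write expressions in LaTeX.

G(u) = \frac{15 \sin{\left(u + \frac{\pi}{4} \right)} - 20 \cos{\left(u + \frac{\pi}{4} \right)} - 12}{12}

Integrate term by term and add the pieces.
A general antiderivative is \frac{5 \sin{\left(u + \frac{\pi}{4} \right)}}{4} - \frac{5 \cos{\left(u + \frac{\pi}{4} \right)}}{3} + C.
The condition gives C = - \frac{5 \sin{\left(\frac{\pi}{4} + 1 \right)}}{3} - 1 + \frac{5 \cos{\left(\frac{\pi}{4} + 1 \right)}}{4} - (- \frac{5 \sin{\left(\frac{\pi}{4} + 1 \right)}}{3} + \frac{5 \cos{\left(\frac{\pi}{4} + 1 \right)}}{4}) = -1.
So G(u) = \frac{15 \sin{\left(u + \frac{\pi}{4} \right)} - 20 \cos{\left(u + \frac{\pi}{4} \right)} - 12}{12}.
Check: d/du[\frac{15 \sin{\left(u + \frac{\pi}{4} \right)} - 20 \cos{\left(u + \frac{\pi}{4} \right)} - 12}{12}] = \frac{5 \sin{\left(u + \frac{\pi}{4} \right)}}{3} + \frac{5 \cos{\left(u + \frac{\pi}{4} \right)}}{4} = G'(u).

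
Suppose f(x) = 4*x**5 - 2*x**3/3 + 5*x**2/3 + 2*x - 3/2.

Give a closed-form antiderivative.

An antiderivative is F(x) = 2*x**6/3 - x**4/6 + 5*x**3/9 + x**2 - 3*x/2.

The integrand splits into summands that can be handled one at a time.
Check: d/dx[2*x**6/3 - x**4/6 + 5*x**3/9 + x**2 - 3*x/2] = 4*x**5 - 2*x**3/3 + 5*x**2/3 + 2*x - 3/2 = f(x).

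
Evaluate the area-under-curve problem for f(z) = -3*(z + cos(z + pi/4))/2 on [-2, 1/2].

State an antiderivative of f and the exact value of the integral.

Antiderivative: F(z) = 3*(-z**2 - 2*sin(z + pi/4))/4; value = -3*sin(1/2 + pi/4)/2 + 3*cos(pi/4 + 2)/2 + 45/16

A candidate is checked by its d/dz: the result must match f(z).
F(z) = 3*(-z**2 - 2*sin(z + pi/4))/4 is an antiderivative of f.
Check: d/dz[3*(-z**2 - 2*sin(z + pi/4))/4] = -3*z/2 - 3*cos(z + pi/4)/2, which equals f(z).
F(1/2) = -3*sin(1/2 + pi/4)/2 - 3/16; F(-2) = -3 - 3*cos(pi/4 + 2)/2.
Integral = F(1/2) - F(-2) = -3*sin(1/2 + pi/4)/2 + 3*cos(pi/4 + 2)/2 + 45/16.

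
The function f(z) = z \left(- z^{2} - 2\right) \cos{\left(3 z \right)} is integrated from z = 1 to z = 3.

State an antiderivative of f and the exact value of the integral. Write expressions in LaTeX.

For F(z) to be correct the identity F'(z) - f(z) = 0 must hold.
F(z) = \frac{- 9 z^{3} \sin{\left(3 z \right)} - 9 z^{2} \cos{\left(3 z \right)} - 12 z \sin{\left(3 z \right)} - 4 \cos{\left(3 z \right)}}{27} is an antiderivative of f.
Check: d/dz[\frac{- 9 z^{3} \sin{\left(3 z \right)} - 9 z^{2} \cos{\left(3 z \right)} - 12 z \sin{\left(3 z \right)} - 4 \cos{\left(3 z \right)}}{27}] = - z^{3} \cos{\left(3 z \right)} - 2 z \cos{\left(3 z \right)}, which equals f(z).
F(3) = - \frac{31 \sin{\left(9 \right)}}{3} - \frac{85 \cos{\left(9 \right)}}{27}; F(1) = - \frac{7 \sin{\left(3 \right)}}{9} - \frac{13 \cos{\left(3 \right)}}{27}.
Integral = F(3) - F(1) = - \frac{31 \sin{\left(9 \right)}}{3} + \frac{13 \cos{\left(3 \right)}}{27} + \frac{7 \sin{\left(3 \right)}}{9} - \frac{85 \cos{\left(9 \right)}}{27}.

Antiderivative: F(z) = \frac{- 9 z^{3} \sin{\left(3 z \right)} - 9 z^{2} \cos{\left(3 z \right)} - 12 z \sin{\left(3 z \right)} - 4 \cos{\left(3 z \right)}}{27}; value = - \frac{31 \sin{\left(9 \right)}}{3} + \frac{13 \cos{\left(3 \right)}}{27} + \frac{7 \sin{\left(3 \right)}}{9} - \frac{85 \cos{\left(9 \right)}}{27}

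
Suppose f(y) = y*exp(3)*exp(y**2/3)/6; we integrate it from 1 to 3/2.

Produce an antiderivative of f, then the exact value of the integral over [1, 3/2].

The substitution u = y**2/3 + 3 works: f is exactly (dF/du)*(du/dy) for that inner function.
F(y) = exp(y**2/3 + 3)/4 is an antiderivative of f.
Check: d/dy[exp(y**2/3 + 3)/4] = y*exp(3)*exp(y**2/3)/6 = f(y).
F(3/2) = exp(15/4)/4; F(1) = exp(10/3)/4.
Integral = F(3/2) - F(1) = -exp(10/3)/4 + exp(15/4)/4.

Antiderivative: F(y) = exp(y**2/3 + 3)/4; value = -exp(10/3)/4 + exp(15/4)/4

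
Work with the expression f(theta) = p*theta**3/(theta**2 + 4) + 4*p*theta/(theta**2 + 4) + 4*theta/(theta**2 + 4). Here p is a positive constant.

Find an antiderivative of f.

The integrand splits into summands that can be handled one at a time.
Check: d/dtheta[p*theta**2/2 + 2*log(theta**2/2 + 2)] = (p*theta**3 + 4*p*theta + 4*theta)/(theta**2 + 4), which equals f(theta).

An antiderivative is F(theta) = p*theta**2/2 + 2*log(theta**2/2 + 2).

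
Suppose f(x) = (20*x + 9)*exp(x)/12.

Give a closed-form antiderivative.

An antiderivative is F(x) = 5*x*exp(x)/3 - 11*exp(x)/12.

f has the shape u'v + uv' for u = 5*x/3 - 11/12 and v = exp(x) — it is the derivative of the product u*v.
Check: d/dx[5*x*exp(x)/3 - 11*exp(x)/12] = 5*x*exp(x)/3 + 3*exp(x)/4, which equals f(x).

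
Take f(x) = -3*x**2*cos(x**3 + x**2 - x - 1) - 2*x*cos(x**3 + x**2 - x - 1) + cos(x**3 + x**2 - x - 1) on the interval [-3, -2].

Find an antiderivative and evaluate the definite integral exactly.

Antiderivative: F(x) = -sin(x**3 + x**2 - x - 1); value = sin(3) - sin(16)

f matches the chain-rule pattern g'(h)*h' with inner function h(x) = x**3 + x**2 - x - 1; substituting u = h(x) collapses the integral.
F(x) = -sin(x**3 + x**2 - x - 1) is an antiderivative of f.
Check: d/dx[-sin(x**3 + x**2 - x - 1)] = -3*x**2*cos(x**3 + x**2 - x - 1) - 2*x*cos(x**3 + x**2 - x - 1) + cos(x**3 + x**2 - x - 1) = f(x).
F(-2) = sin(3); F(-3) = sin(16).
Integral = F(-2) - F(-3) = sin(3) - sin(16).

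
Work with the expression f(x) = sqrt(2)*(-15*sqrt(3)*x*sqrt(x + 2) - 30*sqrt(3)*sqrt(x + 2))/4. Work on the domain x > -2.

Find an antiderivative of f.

For F(x) to be correct the identity F'(x) - f(x) = 0 must hold.
Check: d/dx[-3*sqrt(6)*(x + 2)**(5/2)/2] = -15*sqrt(6)*x*sqrt(x + 2)/4 - 15*sqrt(6)*sqrt(x + 2)/2, which equals f(x).

An antiderivative is F(x) = -3*sqrt(6)*(x + 2)**(5/2)/2.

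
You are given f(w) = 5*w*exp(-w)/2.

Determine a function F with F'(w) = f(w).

An antiderivative is F(w) = (-5*w - 5)*exp(-w)/2.

f has the shape u'v + uv' for u = -5*w/2 - 5/2 and v = exp(-w) — it is the derivative of the product u*v.
Check: d/dw[(-5*w - 5)*exp(-w)/2] = 5*w*exp(-w)/2 = f(w).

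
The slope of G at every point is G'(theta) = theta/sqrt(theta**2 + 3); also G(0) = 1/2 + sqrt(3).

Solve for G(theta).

G(theta) = (2*sqrt(theta**2 + 3) + 1)/2

The substitution u = theta**2 + 3 works: G'(theta) is exactly (dG/du)*(du/dtheta) for that inner function.
A general antiderivative is sqrt(theta**2 + 3) + C.
The condition gives C = 1/2 + sqrt(3) - (sqrt(3)) = 1/2.
So G(theta) = (2*sqrt(theta**2 + 3) + 1)/2.
Check: d/dtheta[(2*sqrt(theta**2 + 3) + 1)/2] = theta/sqrt(theta**2 + 3) = G'(theta).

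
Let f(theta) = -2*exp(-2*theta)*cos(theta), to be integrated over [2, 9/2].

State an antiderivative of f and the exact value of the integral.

For F(theta) to be correct the identity F'(theta) - f(theta) = 0 must hold.
F(theta) = (-2*sin(theta) + 4*cos(theta))*exp(-2*theta)/5 is an antiderivative of f.
Check: d/dtheta[(-2*sin(theta) + 4*cos(theta))*exp(-2*theta)/5] = -2*exp(-2*theta)*cos(theta) = f(theta).
F(9/2) = 4*exp(-9)*cos(9/2)/5 - 2*exp(-9)*sin(9/2)/5; F(2) = -2*exp(-4)*sin(2)/5 + 4*exp(-4)*cos(2)/5.
Integral = F(9/2) - F(2) = 4*exp(-9)*cos(9/2)/5 - 2*exp(-9)*sin(9/2)/5 - 4*exp(-4)*cos(2)/5 + 2*exp(-4)*sin(2)/5.

Antiderivative: F(theta) = (-2*sin(theta) + 4*cos(theta))*exp(-2*theta)/5; value = 4*exp(-9)*cos(9/2)/5 - 2*exp(-9)*sin(9/2)/5 - 4*exp(-4)*cos(2)/5 + 2*exp(-4)*sin(2)/5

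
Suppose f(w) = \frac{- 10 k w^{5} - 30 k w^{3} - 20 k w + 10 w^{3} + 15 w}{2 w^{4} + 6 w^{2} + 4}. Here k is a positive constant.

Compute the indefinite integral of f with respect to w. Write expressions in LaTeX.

Any candidate F(w) must reproduce f(w) exactly when differentiated.
Check: d/dw[- \frac{5 k w^{2}}{2} + \frac{5 \log{\left(w^{4} + 3 w^{2} + 2 \right)}}{4}] = \frac{- 10 k w^{5} - 30 k w^{3} - 20 k w + 10 w^{3} + 15 w}{2 w^{4} + 6 w^{2} + 4} = f(w).

F(w) = - \frac{5 k w^{2}}{2} + \frac{5 \log{\left(w^{4} + 3 w^{2} + 2 \right)}}{4} + C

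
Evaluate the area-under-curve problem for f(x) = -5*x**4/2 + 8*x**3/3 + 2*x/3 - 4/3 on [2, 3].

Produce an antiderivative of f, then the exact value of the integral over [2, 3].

Antiderivative: F(x) = (-3*x**5 + 4*x**4 + 2*x**2 - 8*x + 6)/6; value = -371/6

Integrate term by term and add the pieces.
F(x) = (-3*x**5 + 4*x**4 + 2*x**2 - 8*x + 6)/6 is an antiderivative of f.
Check: d/dx[(-3*x**5 + 4*x**4 + 2*x**2 - 8*x + 6)/6] = -5*x**4/2 + 8*x**3/3 + 2*x/3 - 4/3 = f(x).
F(3) = -135/2; F(2) = -17/3.
Integral = F(3) - F(2) = -371/6.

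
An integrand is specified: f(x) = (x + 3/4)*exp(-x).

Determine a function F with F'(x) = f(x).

An antiderivative is F(x) = (-4*x - 7)*exp(-x)/4.

Recognize the product-rule pattern: f = u'v + uv' with u = -x - 7/4, v = exp(-x), so integration by parts undoes it.
Check: d/dx[(-4*x - 7)*exp(-x)/4] = (4*x + 3)*exp(-x)/4, which equals f(x).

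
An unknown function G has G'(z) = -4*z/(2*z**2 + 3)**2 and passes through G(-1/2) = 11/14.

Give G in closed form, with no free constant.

G(z) = 1/2 + 1/(2*z**2 + 3)

The substitution u = 2*z**2 + 3 works: G'(z) is exactly (dG/du)*(du/dz) for that inner function.
A general antiderivative is 1/(2*z**2 + 3) + C.
The condition gives C = 11/14 - (2/7) = 1/2.
So G(z) = 1/2 + 1/(2*z**2 + 3).
Check: d/dz[1/2 + 1/(2*z**2 + 3)] = -4*z/(4*z**4 + 12*z**2 + 9), which equals G'(z).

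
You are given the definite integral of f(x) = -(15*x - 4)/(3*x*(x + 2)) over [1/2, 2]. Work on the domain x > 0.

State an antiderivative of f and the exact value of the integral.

Antiderivative: F(x) = 2*log(x)/3 - 17*log(x + 2)/3; value = -17*log(4)/3 + 4*log(2)/3 + 17*log(5/2)/3

Factor the denominator (3*x*(x + 2)) and decompose: f = -17/(3*(x + 2)) + 2/(3*x); each piece integrates to a log, atan, or power term.
F(x) = 2*log(x)/3 - 17*log(x + 2)/3 is an antiderivative of f.
Check: d/dx[2*log(x)/3 - 17*log(x + 2)/3] = (4 - 15*x)/(3*x**2 + 6*x), which equals f(x).
F(2) = -17*log(4)/3 + 2*log(2)/3; F(1/2) = -17*log(5/2)/3 - 2*log(2)/3.
Integral = F(2) - F(1/2) = -17*log(4)/3 + 4*log(2)/3 + 17*log(5/2)/3.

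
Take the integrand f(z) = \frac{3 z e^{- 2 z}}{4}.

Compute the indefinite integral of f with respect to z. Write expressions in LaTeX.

F(z) = \frac{3 \left(- 2 z - 1\right) e^{- 2 z}}{16} + C

f has the shape u'v + uv' for u = - \frac{3 z}{8} - \frac{3}{16} and v = e^{- 2 z} — it is the derivative of the product u*v.
Check: d/dz[\frac{3 \left(- 2 z - 1\right) e^{- 2 z}}{16}] = \frac{3 z e^{- 2 z}}{4} = f(z).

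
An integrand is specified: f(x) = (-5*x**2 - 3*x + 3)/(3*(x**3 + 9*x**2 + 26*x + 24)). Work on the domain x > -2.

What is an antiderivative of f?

An antiderivative is F(x) = (-11*log(x + 2) + 66*log(x + 3) - 65*log(x + 4))/6.

The denominator factors as 3*(x + 2)*(x + 3)*(x + 4); partial fractions split f into directly integrable pieces: -65/(6*(x + 4)) + 11/(x + 3) - 11/(6*(x + 2)).
Check: d/dx[(-11*log(x + 2) + 66*log(x + 3) - 65*log(x + 4))/6] = (-5*x**2 - 3*x + 3)/(3*x**3 + 27*x**2 + 78*x + 72), which equals f(x).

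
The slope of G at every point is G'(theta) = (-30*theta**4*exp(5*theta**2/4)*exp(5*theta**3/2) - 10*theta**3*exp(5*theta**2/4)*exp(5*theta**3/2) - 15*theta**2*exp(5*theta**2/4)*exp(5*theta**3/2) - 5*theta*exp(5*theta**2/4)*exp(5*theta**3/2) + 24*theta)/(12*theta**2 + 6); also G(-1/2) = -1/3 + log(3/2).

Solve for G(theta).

Check a candidate G(theta) by differentiating: d/dtheta[G] must match the given G'(theta).
A general antiderivative is -exp(5*theta**3/2 + 5*theta**2/4)/3 + log(2*theta**2 + 1) + C.
The condition gives C = -1/3 + log(3/2) - (-1/3 + log(3/2)) = 0.
So G(theta) = -exp(5*theta**2/4)*exp(5*theta**3/2)/3 + log(2*theta**2 + 1).
Check: d/dtheta[-exp(5*theta**2/4)*exp(5*theta**3/2)/3 + log(2*theta**2 + 1)] = (-30*theta**4*exp(5*theta**2/4)*exp(5*theta**3/2) - 10*theta**3*exp(5*theta**2/4)*exp(5*theta**3/2) - 15*theta**2*exp(5*theta**2/4)*exp(5*theta**3/2) - 5*theta*exp(5*theta**2/4)*exp(5*theta**3/2) + 24*theta)/(12*theta**2 + 6) = G'(theta).

G(theta) = -exp(5*theta**2/4)*exp(5*theta**3/2)/3 + log(2*theta**2 + 1)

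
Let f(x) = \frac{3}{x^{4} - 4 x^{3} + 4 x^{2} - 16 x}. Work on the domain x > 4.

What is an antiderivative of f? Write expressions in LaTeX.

An antiderivative is F(x) = - \frac{3 \log{\left(x \right)}}{16} + \frac{3 \log{\left(x - 4 \right)}}{80} + \frac{3 \log{\left(x^{2} + 4 \right)}}{40} - \frac{3 \operatorname{atan}{\left(\frac{x}{2} \right)}}{40}.

The denominator factors as x \left(x - 4\right) \left(x^{2} + 4\right); partial fractions split f into directly integrable pieces: \frac{3 \left(x - 1\right)}{20 \left(x^{2} + 4\right)} + \frac{3}{80 \left(x - 4\right)} - \frac{3}{16 x}.
Check: d/dx[- \frac{3 \log{\left(x \right)}}{16} + \frac{3 \log{\left(x - 4 \right)}}{80} + \frac{3 \log{\left(x^{2} + 4 \right)}}{40} - \frac{3 \operatorname{atan}{\left(\frac{x}{2} \right)}}{40}] = \frac{3}{x^{4} - 4 x^{3} + 4 x^{2} - 16 x} = f(x).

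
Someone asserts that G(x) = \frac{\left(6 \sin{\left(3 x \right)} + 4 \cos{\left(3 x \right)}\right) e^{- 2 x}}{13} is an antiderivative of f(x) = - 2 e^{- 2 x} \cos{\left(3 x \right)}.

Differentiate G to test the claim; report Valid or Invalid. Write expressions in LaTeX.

d/dx[G] = \frac{\left(- 24 \sin{\left(3 x \right)} + 10 \cos{\left(3 x \right)}\right) e^{- 2 x}}{13}
d/dx[G] - f(x) = \frac{\left(- 24 \sin{\left(3 x \right)} + 36 \cos{\left(3 x \right)}\right) e^{- 2 x}}{13} != 0.

Invalid: d/dx[G] - f = \frac{\left(- 24 \sin{\left(3 x \right)} + 36 \cos{\left(3 x \right)}\right) e^{- 2 x}}{13}, which is not 0.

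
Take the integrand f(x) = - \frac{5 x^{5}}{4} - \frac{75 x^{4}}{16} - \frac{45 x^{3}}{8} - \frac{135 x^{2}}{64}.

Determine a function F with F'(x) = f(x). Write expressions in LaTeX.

f matches the chain-rule pattern g'(h)*h' with inner function h(x) = - \frac{x^{2}}{2} - \frac{3 x}{4}; substituting u = h(x) collapses the integral.
Check: d/dx[\frac{5 x^{3} \left(- 2 x - 3\right)^{3}}{192}] = - \frac{5 x^{5}}{4} - \frac{75 x^{4}}{16} - \frac{45 x^{3}}{8} - \frac{135 x^{2}}{64} = f(x).

An antiderivative is F(x) = \frac{5 x^{3} \left(- 2 x - 3\right)^{3}}{192}.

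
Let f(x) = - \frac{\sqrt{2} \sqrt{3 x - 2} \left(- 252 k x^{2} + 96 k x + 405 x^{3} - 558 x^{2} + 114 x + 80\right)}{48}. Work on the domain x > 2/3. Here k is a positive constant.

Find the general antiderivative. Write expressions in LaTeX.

F(x) = - \frac{\sqrt{2} \left(3 x - 2\right)^{\frac{3}{2}} \left(- 12 k x^{2} + 15 x^{3} - 18 x^{2} - 2 x + 8\right)}{24} + C

Recognize the product-rule pattern: f = u'v + uv' with u = - \left(\frac{3 x}{2} - 1\right)^{\frac{3}{2}}, v = - 2 k x^{2} + \frac{5 x^{3}}{2} - 3 x^{2} - \frac{x}{3} + \frac{4}{3}, so integration by parts undoes it.
Check: d/dx[- \frac{\sqrt{2} \left(3 x - 2\right)^{\frac{3}{2}} \left(- 12 k x^{2} + 15 x^{3} - 18 x^{2} - 2 x + 8\right)}{24}] = \frac{21 \sqrt{2} k x^{2} \sqrt{3 x - 2}}{4} - 2 \sqrt{2} k x \sqrt{3 x - 2} - \frac{135 \sqrt{2} x^{3} \sqrt{3 x - 2}}{16} + \frac{93 \sqrt{2} x^{2} \sqrt{3 x - 2}}{8} - \frac{19 \sqrt{2} x \sqrt{3 x - 2}}{8} - \frac{5 \sqrt{2} \sqrt{3 x - 2}}{3}, which equals f(x).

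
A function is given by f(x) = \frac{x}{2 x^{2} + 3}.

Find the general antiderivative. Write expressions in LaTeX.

The substitution u = x^{2} + \frac{3}{2} works: f is exactly (dF/du)*(du/dx) for that inner function.
Check: d/dx[\frac{\log{\left(x^{2} + \frac{3}{2} \right)}}{4}] = \frac{x}{2 x^{2} + 3} = f(x).

F(x) = \frac{\log{\left(x^{2} + \frac{3}{2} \right)}}{4} + C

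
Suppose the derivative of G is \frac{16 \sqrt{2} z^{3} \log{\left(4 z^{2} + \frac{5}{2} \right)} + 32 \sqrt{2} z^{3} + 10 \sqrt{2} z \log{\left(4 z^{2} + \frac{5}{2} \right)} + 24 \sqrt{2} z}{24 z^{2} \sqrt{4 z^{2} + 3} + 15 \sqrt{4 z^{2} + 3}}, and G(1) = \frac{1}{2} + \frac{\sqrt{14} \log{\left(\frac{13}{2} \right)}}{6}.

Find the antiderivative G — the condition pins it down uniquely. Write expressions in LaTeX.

G'(z) has the shape u'v + uv' for u = \frac{\sqrt{2 z^{2} + \frac{3}{2}}}{3} and v = \log{\left(4 z^{2} + \frac{5}{2} \right)} — it is the derivative of the product u*v.
A general antiderivative is \frac{\sqrt{2 z^{2} + \frac{3}{2}} \log{\left(4 z^{2} + \frac{5}{2} \right)}}{3} + C.
The condition gives C = \frac{1}{2} + \frac{\sqrt{14} \log{\left(\frac{13}{2} \right)}}{6} - (\frac{\sqrt{14} \log{\left(\frac{13}{2} \right)}}{6}) = \frac{1}{2}.
So G(z) = \frac{\sqrt{2} \left(2 \sqrt{4 z^{2} + 3} \log{\left(4 z^{2} + \frac{5}{2} \right)} + 3 \sqrt{2}\right)}{12}.
Check: d/dz[\frac{\sqrt{2} \left(2 \sqrt{4 z^{2} + 3} \log{\left(4 z^{2} + \frac{5}{2} \right)} + 3 \sqrt{2}\right)}{12}] = \frac{16 \sqrt{2} z^{3} \log{\left(4 z^{2} + \frac{5}{2} \right)} + 32 \sqrt{2} z^{3} + 10 \sqrt{2} z \log{\left(4 z^{2} + \frac{5}{2} \right)} + 24 \sqrt{2} z}{24 z^{2} \sqrt{4 z^{2} + 3} + 15 \sqrt{4 z^{2} + 3}} = G'(z).

G(z) = \frac{\sqrt{2} \left(2 \sqrt{4 z^{2} + 3} \log{\left(4 z^{2} + \frac{5}{2} \right)} + 3 \sqrt{2}\right)}{12}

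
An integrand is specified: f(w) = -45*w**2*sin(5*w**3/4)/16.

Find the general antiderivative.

F(w) = 3*cos(5*w**3/4)/4 + C

f matches the chain-rule pattern g'(h)*h' with inner function h(w) = 5*w**3/4; substituting u = h(w) collapses the integral.
Check: d/dw[3*cos(5*w**3/4)/4] = -45*w**2*sin(5*w**3/4)/16 = f(w).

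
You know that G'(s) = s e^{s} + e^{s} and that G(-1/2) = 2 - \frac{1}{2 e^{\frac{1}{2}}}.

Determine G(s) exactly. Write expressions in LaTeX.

G(s) = s e^{s} + 2

Recognize the product-rule pattern: G'(s) = u'v + uv' with u = s, v = e^{s}, so integration by parts undoes it.
A general antiderivative is s e^{s} + C.
The condition gives C = 2 - \frac{1}{2 e^{\frac{1}{2}}} - (- \frac{1}{2 e^{\frac{1}{2}}}) = 2.
So G(s) = s e^{s} + 2.
Check: d/ds[s e^{s} + 2] = s e^{s} + e^{s} = G'(s).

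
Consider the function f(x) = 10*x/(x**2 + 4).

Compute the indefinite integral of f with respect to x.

f matches the chain-rule pattern g'(h)*h' with inner function h(x) = 3*x**2/2 + 6; substituting u = h(x) collapses the integral.
Check: d/dx[5*log(3*x**2/2 + 6)] = 10*x/(x**2 + 4) = f(x).

F(x) = 5*log(3*x**2/2 + 6) + C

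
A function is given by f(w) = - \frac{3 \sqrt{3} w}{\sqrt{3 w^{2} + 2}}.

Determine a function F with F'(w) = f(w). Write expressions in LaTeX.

The substitution u = w^{2} + \frac{2}{3} works: f is exactly (dF/du)*(du/dw) for that inner function.
Check: d/dw[- 3 \sqrt{w^{2} + \frac{2}{3}}] = - \frac{3 \sqrt{3} w}{\sqrt{3 w^{2} + 2}} = f(w).

An antiderivative is F(w) = - 3 \sqrt{w^{2} + \frac{2}{3}}.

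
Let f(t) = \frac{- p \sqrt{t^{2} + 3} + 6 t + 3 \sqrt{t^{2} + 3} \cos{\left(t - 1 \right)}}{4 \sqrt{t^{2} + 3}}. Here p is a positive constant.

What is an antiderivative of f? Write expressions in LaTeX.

An antiderivative is F(t) = - \frac{p t}{4} + \frac{3 \sqrt{t^{2} + 3}}{2} + \frac{3 \sin{\left(t - 1 \right)}}{4}.

Any candidate F(t) must reproduce f(t) exactly when differentiated.
Check: d/dt[- \frac{p t}{4} + \frac{3 \sqrt{t^{2} + 3}}{2} + \frac{3 \sin{\left(t - 1 \right)}}{4}] = \frac{- p \sqrt{t^{2} + 3} + 6 t + 3 \sqrt{t^{2} + 3} \cos{\left(t - 1 \right)}}{4 \sqrt{t^{2} + 3}} = f(t).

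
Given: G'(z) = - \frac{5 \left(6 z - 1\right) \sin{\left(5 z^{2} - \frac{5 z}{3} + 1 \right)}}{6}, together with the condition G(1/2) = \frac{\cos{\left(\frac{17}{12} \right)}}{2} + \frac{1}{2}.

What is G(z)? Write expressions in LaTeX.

The substitution u = 5 z^{2} - \frac{5 z}{3} + 1 works: G'(z) is exactly (dG/du)*(du/dz) for that inner function.
A general antiderivative is \frac{\cos{\left(5 z^{2} - \frac{5 z}{3} + 1 \right)}}{2} + C.
The condition gives C = \frac{\cos{\left(\frac{17}{12} \right)}}{2} + \frac{1}{2} - (\frac{\cos{\left(\frac{17}{12} \right)}}{2}) = \frac{1}{2}.
So G(z) = \frac{\cos{\left(5 z^{2} - \frac{5 z}{3} + 1 \right)}}{2} + \frac{1}{2}.
Check: d/dz[\frac{\cos{\left(5 z^{2} - \frac{5 z}{3} + 1 \right)}}{2} + \frac{1}{2}] = - 5 z \sin{\left(5 z^{2} - \frac{5 z}{3} + 1 \right)} + \frac{5 \sin{\left(5 z^{2} - \frac{5 z}{3} + 1 \right)}}{6}, which equals G'(z).

G(z) = \frac{\cos{\left(5 z^{2} - \frac{5 z}{3} + 1 \right)}}{2} + \frac{1}{2}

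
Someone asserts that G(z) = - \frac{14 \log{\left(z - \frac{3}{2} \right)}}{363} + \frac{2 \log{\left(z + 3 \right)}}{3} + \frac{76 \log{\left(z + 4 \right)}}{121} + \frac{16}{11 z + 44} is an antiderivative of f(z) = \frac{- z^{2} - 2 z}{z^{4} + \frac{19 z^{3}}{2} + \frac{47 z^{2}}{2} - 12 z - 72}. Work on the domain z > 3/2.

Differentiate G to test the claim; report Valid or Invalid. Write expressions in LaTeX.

Invalid: d/dz[G] - f = \frac{152}{121 z + 484}, which is not 0.

d/dz[G] = \frac{304 z^{3} + 1430 z^{2} - 28 z - 5472}{242 z^{4} + 2299 z^{3} + 5687 z^{2} - 2904 z - 17424}
d/dz[G] - f(z) = \frac{152}{121 z + 484} != 0.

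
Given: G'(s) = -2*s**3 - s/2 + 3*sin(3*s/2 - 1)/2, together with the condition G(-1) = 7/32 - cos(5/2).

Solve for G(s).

Integrate term by term and add the pieces.
A general antiderivative is -(-s**2 - 1/4)**2/2 - cos(3*s/2 - 1) + C.
The condition gives C = 7/32 - cos(5/2) - (-25/32 - cos(5/2)) = 1.
So G(s) = -s**4/2 - s**2/4 - cos(3*s/2 - 1) + 31/32.
Check: d/ds[-s**4/2 - s**2/4 - cos(3*s/2 - 1) + 31/32] = -2*s**3 - s/2 + 3*sin(3*s/2 - 1)/2 = G'(s).

G(s) = -s**4/2 - s**2/4 - cos(3*s/2 - 1) + 31/32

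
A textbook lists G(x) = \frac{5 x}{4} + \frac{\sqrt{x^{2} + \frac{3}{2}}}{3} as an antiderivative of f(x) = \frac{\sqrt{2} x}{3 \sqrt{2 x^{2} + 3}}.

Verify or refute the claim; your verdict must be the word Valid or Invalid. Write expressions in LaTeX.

Invalid: d/dx[G] - f = \frac{5}{4}, which is not 0.

d/dx[G] = \frac{4 \sqrt{2} x + 15 \sqrt{2 x^{2} + 3}}{12 \sqrt{2 x^{2} + 3}}
d/dx[G] - f(x) = \frac{5}{4} != 0.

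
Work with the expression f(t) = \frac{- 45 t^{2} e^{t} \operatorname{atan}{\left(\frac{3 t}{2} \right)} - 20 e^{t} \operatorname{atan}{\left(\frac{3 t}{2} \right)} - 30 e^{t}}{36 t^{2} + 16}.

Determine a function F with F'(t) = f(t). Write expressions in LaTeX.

An antiderivative is F(t) = - \frac{5 e^{t} \operatorname{atan}{\left(\frac{3 t}{2} \right)}}{4}.

f has the shape u'v + uv' for u = - \frac{5 \operatorname{atan}{\left(\frac{3 t}{2} \right)}}{4} and v = e^{t} — it is the derivative of the product u*v.
Check: d/dt[- \frac{5 e^{t} \operatorname{atan}{\left(\frac{3 t}{2} \right)}}{4}] = \frac{- 45 t^{2} e^{t} \operatorname{atan}{\left(\frac{3 t}{2} \right)} - 20 e^{t} \operatorname{atan}{\left(\frac{3 t}{2} \right)} - 30 e^{t}}{36 t^{2} + 16} = f(t).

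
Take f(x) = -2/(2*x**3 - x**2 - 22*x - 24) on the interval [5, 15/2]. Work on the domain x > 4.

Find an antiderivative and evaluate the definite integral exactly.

The denominator factors as (x - 4)*(x + 2)*(2*x + 3); partial fractions split f into directly integrable pieces: 8/(11*(2*x + 3)) - 1/(3*(x + 2)) - 1/(33*(x - 4)).
F(x) = -log(x - 4)/33 + 4*log(x + 3/2)/11 - log(x + 2)/3 is an antiderivative of f.
Check: d/dx[-log(x - 4)/33 + 4*log(x + 3/2)/11 - log(x + 2)/3] = -2/(2*x**3 - x**2 - 22*x - 24) = f(x).
F(15/2) = -log(19/2)/3 - log(7/2)/33 + 4*log(9)/11; F(5) = -log(7)/3 + 4*log(13/2)/11.
Integral = F(15/2) - F(5) = -log(19/2)/3 - 4*log(13/2)/11 - log(7/2)/33 + log(7)/3 + 4*log(9)/11.

Antiderivative: F(x) = -log(x - 4)/33 + 4*log(x + 3/2)/11 - log(x + 2)/3; value = -log(19/2)/3 - 4*log(13/2)/11 - log(7/2)/33 + log(7)/3 + 4*log(9)/11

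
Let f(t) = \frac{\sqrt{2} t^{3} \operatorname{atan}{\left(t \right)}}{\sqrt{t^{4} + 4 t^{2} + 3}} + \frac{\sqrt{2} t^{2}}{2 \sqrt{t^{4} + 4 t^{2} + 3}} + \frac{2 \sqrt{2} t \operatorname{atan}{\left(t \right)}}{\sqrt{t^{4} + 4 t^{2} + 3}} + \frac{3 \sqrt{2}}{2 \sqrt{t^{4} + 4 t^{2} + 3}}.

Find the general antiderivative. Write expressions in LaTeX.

Recognize the product-rule pattern: f = u'v + uv' with u = \sqrt{\frac{t^{4}}{2} + 2 t^{2} + \frac{3}{2}}, v = \operatorname{atan}{\left(t \right)}, so integration by parts undoes it.
Check: d/dt[\frac{\sqrt{2} \sqrt{t^{2} + 1} \sqrt{t^{2} + 3} \operatorname{atan}{\left(t \right)}}{2}] = \frac{2 \sqrt{2} t^{3} \operatorname{atan}{\left(t \right)} + \sqrt{2} t^{2} + 4 \sqrt{2} t \operatorname{atan}{\left(t \right)} + 3 \sqrt{2}}{2 \sqrt{t^{2} + 1} \sqrt{t^{2} + 3}}, which equals f(t).

F(t) = \frac{\sqrt{2} \sqrt{t^{2} + 1} \sqrt{t^{2} + 3} \operatorname{atan}{\left(t \right)}}{2} + C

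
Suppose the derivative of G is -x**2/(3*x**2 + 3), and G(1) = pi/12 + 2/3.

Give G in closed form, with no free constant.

Check a candidate G(x) by differentiating: d/dx[G] must match the given G'(x).
A general antiderivative is -x/3 + atan(x)/3 + C.
The condition gives C = pi/12 + 2/3 - (-1/3 + pi/12) = 1.
So G(x) = -x/3 + atan(x)/3 + 1.
Check: d/dx[-x/3 + atan(x)/3 + 1] = -x**2/(3*x**2 + 3) = G'(x).

G(x) = -x/3 + atan(x)/3 + 1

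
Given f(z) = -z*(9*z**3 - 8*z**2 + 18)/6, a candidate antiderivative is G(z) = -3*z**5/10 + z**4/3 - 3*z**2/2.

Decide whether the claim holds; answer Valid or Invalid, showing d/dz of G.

d/dz[G] = -3*z**4/2 + 4*z**3/3 - 3*z
This equals f(z) exactly, so the claim holds.

Valid. The derivative of G reproduces f.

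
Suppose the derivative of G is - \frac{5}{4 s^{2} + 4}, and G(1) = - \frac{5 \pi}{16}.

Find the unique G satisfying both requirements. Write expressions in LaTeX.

G(s) = - \frac{5 \operatorname{atan}{\left(s \right)}}{4}

Since d/ds undoes antidifferentiation here, G(s) must give back the stated G'(s).
A general antiderivative is - \frac{5 \operatorname{atan}{\left(s \right)}}{4} + C.
The condition gives C = - \frac{5 \pi}{16} - (- \frac{5 \pi}{16}) = 0.
So G(s) = - \frac{5 \operatorname{atan}{\left(s \right)}}{4}.
Check: d/ds[- \frac{5 \operatorname{atan}{\left(s \right)}}{4}] = - \frac{5}{4 s^{2} + 4} = G'(s).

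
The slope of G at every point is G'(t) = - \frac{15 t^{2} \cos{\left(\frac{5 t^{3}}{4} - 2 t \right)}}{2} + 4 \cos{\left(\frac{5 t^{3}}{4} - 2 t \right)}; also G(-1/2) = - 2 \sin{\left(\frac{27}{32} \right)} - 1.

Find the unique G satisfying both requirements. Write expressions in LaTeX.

G(t) = - 2 \sin{\left(\frac{5 t^{3}}{4} - 2 t \right)} - 1

The substitution u = \frac{5 t^{3}}{4} - 2 t works: G'(t) is exactly (dG/du)*(du/dt) for that inner function.
A general antiderivative is - 2 \sin{\left(\frac{5 t^{3}}{4} - 2 t \right)} + C.
The condition gives C = - 2 \sin{\left(\frac{27}{32} \right)} - 1 - (- 2 \sin{\left(\frac{27}{32} \right)}) = -1.
So G(t) = - 2 \sin{\left(\frac{5 t^{3}}{4} - 2 t \right)} - 1.
Check: d/dt[- 2 \sin{\left(\frac{5 t^{3}}{4} - 2 t \right)} - 1] = - \frac{15 t^{2} \cos{\left(\frac{5 t^{3}}{4} - 2 t \right)}}{2} + 4 \cos{\left(\frac{5 t^{3}}{4} - 2 t \right)} = G'(t).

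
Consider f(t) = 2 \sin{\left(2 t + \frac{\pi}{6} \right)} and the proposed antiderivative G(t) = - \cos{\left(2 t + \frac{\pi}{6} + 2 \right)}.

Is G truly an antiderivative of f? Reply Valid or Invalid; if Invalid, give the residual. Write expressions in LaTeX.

d/dt[G] = 2 \sin{\left(2 t + \frac{\pi}{6} + 2 \right)}
d/dt[G] - f(t) = - 2 \sin{\left(2 t + \frac{\pi}{6} \right)} + 2 \sin{\left(2 t + \frac{\pi}{6} + 2 \right)} != 0.

Invalid: d/dt[G] - f = - 2 \sin{\left(2 t + \frac{\pi}{6} \right)} + 2 \sin{\left(2 t + \frac{\pi}{6} + 2 \right)}, which is not 0.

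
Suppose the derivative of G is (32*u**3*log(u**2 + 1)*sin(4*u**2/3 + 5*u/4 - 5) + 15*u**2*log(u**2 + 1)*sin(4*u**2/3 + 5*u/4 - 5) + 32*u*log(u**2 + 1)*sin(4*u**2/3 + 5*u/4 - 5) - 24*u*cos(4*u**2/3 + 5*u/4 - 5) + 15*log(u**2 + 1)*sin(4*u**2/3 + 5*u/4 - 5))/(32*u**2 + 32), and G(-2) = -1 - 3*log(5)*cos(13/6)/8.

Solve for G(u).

G(u) = -3*log(u**2 + 1)*cos(4*u**2/3 + 5*u/4 - 5)/8 - 1

G'(u) has the shape v'r + vr' for v = -3*cos(4*u**2/3 + 5*u/4 - 5)/8 and r = log(u**2 + 1) — it is the derivative of the product v*r.
A general antiderivative is -3*log(u**2 + 1)*cos(4*u**2/3 + 5*u/4 - 5)/8 + C.
The condition gives C = -1 - 3*log(5)*cos(13/6)/8 - (-3*log(5)*cos(13/6)/8) = -1.
So G(u) = -3*log(u**2 + 1)*cos(4*u**2/3 + 5*u/4 - 5)/8 - 1.
Check: d/du[-3*log(u**2 + 1)*cos(4*u**2/3 + 5*u/4 - 5)/8 - 1] = (32*u**3*log(u**2 + 1)*sin(4*u**2/3 + 5*u/4 - 5) + 15*u**2*log(u**2 + 1)*sin(4*u**2/3 + 5*u/4 - 5) + 32*u*log(u**2 + 1)*sin(4*u**2/3 + 5*u/4 - 5) - 24*u*cos(4*u**2/3 + 5*u/4 - 5) + 15*log(u**2 + 1)*sin(4*u**2/3 + 5*u/4 - 5))/(32*u**2 + 32) = G'(u).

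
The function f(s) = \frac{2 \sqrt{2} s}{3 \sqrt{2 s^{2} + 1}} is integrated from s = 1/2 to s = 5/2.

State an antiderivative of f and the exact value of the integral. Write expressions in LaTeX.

f matches the chain-rule pattern g'(h)*h' with inner function h(s) = 4 s^{2} + 2; substituting u = h(s) collapses the integral.
F(s) = \frac{\sqrt{4 s^{2} + 2}}{3} is an antiderivative of f.
Check: d/ds[\frac{\sqrt{4 s^{2} + 2}}{3}] = \frac{2 \sqrt{2} s}{3 \sqrt{2 s^{2} + 1}} = f(s).
F(5/2) = \sqrt{3}; F(1/2) = \frac{\sqrt{3}}{3}.
Integral = F(5/2) - F(1/2) = \frac{2 \sqrt{3}}{3}.

Antiderivative: F(s) = \frac{\sqrt{4 s^{2} + 2}}{3}; value = \frac{2 \sqrt{3}}{3}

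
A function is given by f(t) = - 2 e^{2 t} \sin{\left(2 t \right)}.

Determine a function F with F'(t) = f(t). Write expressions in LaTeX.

An antiderivative is F(t) = \frac{\left(- \sin{\left(2 t \right)} + \cos{\left(2 t \right)}\right) e^{2 t}}{2}.

Since d/dt undoes antidifferentiation here, F'(t) = f(t) is required of F(t).
Check: d/dt[\frac{\left(- \sin{\left(2 t \right)} + \cos{\left(2 t \right)}\right) e^{2 t}}{2}] = - 2 e^{2 t} \sin{\left(2 t \right)} = f(t).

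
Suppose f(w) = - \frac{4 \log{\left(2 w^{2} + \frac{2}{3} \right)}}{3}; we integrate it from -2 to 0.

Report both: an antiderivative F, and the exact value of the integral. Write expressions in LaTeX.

Antiderivative: F(w) = \frac{4 \left(- 3 w \log{\left(2 w^{2} + \frac{2}{3} \right)} + 6 w - 2 \sqrt{3} \operatorname{atan}{\left(\sqrt{3} w \right)}\right)}{9}; value = - \frac{8 \log{\left(\frac{26}{3} \right)}}{3} - \frac{8 \sqrt{3} \operatorname{atan}{\left(2 \sqrt{3} \right)}}{9} + \frac{16}{3}

Recover f(w) by differentiating a candidate F(w); any mismatch rules it out.
F(w) = \frac{4 \left(- 3 w \log{\left(2 w^{2} + \frac{2}{3} \right)} + 6 w - 2 \sqrt{3} \operatorname{atan}{\left(\sqrt{3} w \right)}\right)}{9} is an antiderivative of f.
Check: d/dw[\frac{4 \left(- 3 w \log{\left(2 w^{2} + \frac{2}{3} \right)} + 6 w - 2 \sqrt{3} \operatorname{atan}{\left(\sqrt{3} w \right)}\right)}{9}] = - \frac{4 \log{\left(w^{2} + \frac{1}{3} \right)}}{3} - \frac{4 \log{\left(2 \right)}}{3}, which equals f(w).
F(0) = 0; F(-2) = - \frac{16}{3} + \frac{8 \sqrt{3} \operatorname{atan}{\left(2 \sqrt{3} \right)}}{9} + \frac{8 \log{\left(\frac{26}{3} \right)}}{3}.
Integral = F(0) - F(-2) = - \frac{8 \log{\left(\frac{26}{3} \right)}}{3} - \frac{8 \sqrt{3} \operatorname{atan}{\left(2 \sqrt{3} \right)}}{9} + \frac{16}{3}.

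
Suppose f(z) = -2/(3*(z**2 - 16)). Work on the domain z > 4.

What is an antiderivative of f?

An antiderivative is F(z) = -log(z - 4)/12 + log(z + 4)/12.

The denominator factors as 3*(z - 4)*(z + 4); partial fractions split f into directly integrable pieces: 1/(12*(z + 4)) - 1/(12*(z - 4)).
Check: d/dz[-log(z - 4)/12 + log(z + 4)/12] = -2/(3*z**2 - 48), which equals f(z).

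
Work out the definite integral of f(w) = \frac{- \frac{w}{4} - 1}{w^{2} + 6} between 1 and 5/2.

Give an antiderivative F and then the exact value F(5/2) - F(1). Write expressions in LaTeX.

Antiderivative: F(w) = - \frac{3 \log{\left(w^{2} + 6 \right)} + 4 \sqrt{6} \operatorname{atan}{\left(\frac{\sqrt{6} w}{6} \right)}}{24}; value = - \frac{\sqrt{6} \operatorname{atan}{\left(\frac{5 \sqrt{6}}{12} \right)}}{6} - \frac{\log{\left(\frac{49}{4} \right)}}{8} + \frac{\sqrt{6} \operatorname{atan}{\left(\frac{\sqrt{6}}{6} \right)}}{6} + \frac{\log{\left(7 \right)}}{8}

Whatever form F(w) takes, F'(w) = f(w) is non-negotiable.
F(w) = - \frac{3 \log{\left(w^{2} + 6 \right)} + 4 \sqrt{6} \operatorname{atan}{\left(\frac{\sqrt{6} w}{6} \right)}}{24} is an antiderivative of f.
Check: d/dw[- \frac{3 \log{\left(w^{2} + 6 \right)} + 4 \sqrt{6} \operatorname{atan}{\left(\frac{\sqrt{6} w}{6} \right)}}{24}] = \frac{- w - 4}{4 w^{2} + 24}, which equals f(w).
F(5/2) = - \frac{\sqrt{6} \operatorname{atan}{\left(\frac{5 \sqrt{6}}{12} \right)}}{6} - \frac{\log{\left(\frac{49}{4} \right)}}{8}; F(1) = - \frac{\log{\left(7 \right)}}{8} - \frac{\sqrt{6} \operatorname{atan}{\left(\frac{\sqrt{6}}{6} \right)}}{6}.
Integral = F(5/2) - F(1) = - \frac{\sqrt{6} \operatorname{atan}{\left(\frac{5 \sqrt{6}}{12} \right)}}{6} - \frac{\log{\left(\frac{49}{4} \right)}}{8} + \frac{\sqrt{6} \operatorname{atan}{\left(\frac{\sqrt{6}}{6} \right)}}{6} + \frac{\log{\left(7 \right)}}{8}.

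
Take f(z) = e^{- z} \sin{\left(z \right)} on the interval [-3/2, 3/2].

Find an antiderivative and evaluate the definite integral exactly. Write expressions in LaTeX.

Recover f(z) by differentiating a candidate F(z); any mismatch rules it out.
F(z) = - \frac{e^{- z} \sin{\left(z \right)}}{2} - \frac{e^{- z} \cos{\left(z \right)}}{2} is an antiderivative of f.
Check: d/dz[- \frac{e^{- z} \sin{\left(z \right)}}{2} - \frac{e^{- z} \cos{\left(z \right)}}{2}] = e^{- z} \sin{\left(z \right)} = f(z).
F(3/2) = - \frac{\sin{\left(\frac{3}{2} \right)}}{2 e^{\frac{3}{2}}} - \frac{\cos{\left(\frac{3}{2} \right)}}{2 e^{\frac{3}{2}}}; F(-3/2) = - \frac{e^{\frac{3}{2}} \cos{\left(\frac{3}{2} \right)}}{2} + \frac{e^{\frac{3}{2}} \sin{\left(\frac{3}{2} \right)}}{2}.
Integral = F(3/2) - F(-3/2) = - \frac{e^{\frac{3}{2}} \sin{\left(\frac{3}{2} \right)}}{2} - \frac{\sin{\left(\frac{3}{2} \right)}}{2 e^{\frac{3}{2}}} - \frac{\cos{\left(\frac{3}{2} \right)}}{2 e^{\frac{3}{2}}} + \frac{e^{\frac{3}{2}} \cos{\left(\frac{3}{2} \right)}}{2}.

Antiderivative: F(z) = - \frac{e^{- z} \sin{\left(z \right)}}{2} - \frac{e^{- z} \cos{\left(z \right)}}{2}; value = - \frac{e^{\frac{3}{2}} \sin{\left(\frac{3}{2} \right)}}{2} - \frac{\sin{\left(\frac{3}{2} \right)}}{2 e^{\frac{3}{2}}} - \frac{\cos{\left(\frac{3}{2} \right)}}{2 e^{\frac{3}{2}}} + \frac{e^{\frac{3}{2}} \cos{\left(\frac{3}{2} \right)}}{2}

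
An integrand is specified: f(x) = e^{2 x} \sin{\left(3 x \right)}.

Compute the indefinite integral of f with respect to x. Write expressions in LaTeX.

F(x) = \frac{2 e^{2 x} \sin{\left(3 x \right)}}{13} - \frac{3 e^{2 x} \cos{\left(3 x \right)}}{13} + C

Check any antiderivative F(x) by computing F'(x) and comparing it with f(x).
Check: d/dx[\frac{2 e^{2 x} \sin{\left(3 x \right)}}{13} - \frac{3 e^{2 x} \cos{\left(3 x \right)}}{13}] = e^{2 x} \sin{\left(3 x \right)} = f(x).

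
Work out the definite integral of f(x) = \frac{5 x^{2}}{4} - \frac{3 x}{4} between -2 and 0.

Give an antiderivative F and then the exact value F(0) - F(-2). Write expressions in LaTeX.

Antiderivative: F(x) = \frac{x^{2} \left(10 x - 9\right)}{24}; value = \frac{29}{6}

Integrate term by term and add the pieces.
F(x) = \frac{x^{2} \left(10 x - 9\right)}{24} is an antiderivative of f.
Check: d/dx[\frac{x^{2} \left(10 x - 9\right)}{24}] = \frac{5 x^{2}}{4} - \frac{3 x}{4} = f(x).
F(0) = 0; F(-2) = - \frac{29}{6}.
Integral = F(0) - F(-2) = \frac{29}{6}.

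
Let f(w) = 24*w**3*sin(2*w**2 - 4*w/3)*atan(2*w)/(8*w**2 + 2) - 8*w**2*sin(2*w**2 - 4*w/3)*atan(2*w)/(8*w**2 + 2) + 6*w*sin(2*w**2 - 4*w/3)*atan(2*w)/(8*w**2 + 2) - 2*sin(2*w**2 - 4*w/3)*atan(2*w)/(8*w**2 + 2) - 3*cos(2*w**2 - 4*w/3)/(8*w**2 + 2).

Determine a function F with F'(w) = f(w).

Recognize the product-rule pattern: f = u'v + uv' with u = -3*atan(2*w)/4, v = cos(2*w**2 - 4*w/3), so integration by parts undoes it.
Check: d/dw[-3*cos(2*w**2 - 4*w/3)*atan(2*w)/4] = (24*w**3*sin(2*w**2 - 4*w/3)*atan(2*w) - 8*w**2*sin(2*w**2 - 4*w/3)*atan(2*w) + 6*w*sin(2*w**2 - 4*w/3)*atan(2*w) - 2*sin(2*w**2 - 4*w/3)*atan(2*w) - 3*cos(2*w**2 - 4*w/3))/(8*w**2 + 2), which equals f(w).

An antiderivative is F(w) = -3*cos(2*w**2 - 4*w/3)*atan(2*w)/4.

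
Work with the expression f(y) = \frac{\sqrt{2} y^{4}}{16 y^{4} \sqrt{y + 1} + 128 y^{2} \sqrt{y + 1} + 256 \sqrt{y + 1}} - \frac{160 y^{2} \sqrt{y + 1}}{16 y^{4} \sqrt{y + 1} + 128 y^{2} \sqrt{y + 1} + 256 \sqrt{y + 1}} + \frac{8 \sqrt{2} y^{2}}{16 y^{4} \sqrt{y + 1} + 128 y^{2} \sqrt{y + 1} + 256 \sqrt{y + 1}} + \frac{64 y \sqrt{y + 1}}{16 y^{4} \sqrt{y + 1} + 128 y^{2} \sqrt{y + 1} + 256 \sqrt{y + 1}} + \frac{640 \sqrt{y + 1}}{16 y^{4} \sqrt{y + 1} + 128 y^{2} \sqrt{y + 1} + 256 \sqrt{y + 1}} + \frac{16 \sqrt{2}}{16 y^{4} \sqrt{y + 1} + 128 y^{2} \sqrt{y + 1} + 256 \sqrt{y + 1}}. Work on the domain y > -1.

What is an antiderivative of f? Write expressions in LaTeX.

An antiderivative is F(y) = \frac{80 y + \sqrt{2} \sqrt{y + 1} \left(y^{2} + 4\right) - 16}{8 \left(y^{2} + 4\right)}.

The integrand splits into summands that can be handled one at a time.
Check: d/dy[\frac{80 y + \sqrt{2} \sqrt{y + 1} \left(y^{2} + 4\right) - 16}{8 \left(y^{2} + 4\right)}] = \frac{\sqrt{2} y^{4} - 160 y^{2} \sqrt{y + 1} + 8 \sqrt{2} y^{2} + 64 y \sqrt{y + 1} + 640 \sqrt{y + 1} + 16 \sqrt{2}}{16 y^{4} \sqrt{y + 1} + 128 y^{2} \sqrt{y + 1} + 256 \sqrt{y + 1}}, which equals f(y).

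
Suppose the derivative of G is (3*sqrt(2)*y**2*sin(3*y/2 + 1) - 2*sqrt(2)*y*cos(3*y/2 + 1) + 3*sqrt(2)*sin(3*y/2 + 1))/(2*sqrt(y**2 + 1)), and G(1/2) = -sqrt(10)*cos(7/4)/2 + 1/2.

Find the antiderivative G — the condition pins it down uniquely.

G(y) = (-2*sqrt(2)*sqrt(y**2 + 1)*cos(3*y/2 + 1) + 1)/2

Recognize the product-rule pattern: G'(y) = u'v + uv' with u = -sqrt(2*y**2 + 2), v = cos(3*y/2 + 1), so integration by parts undoes it.
A general antiderivative is -sqrt(2*y**2 + 2)*cos(3*y/2 + 1) + C.
The condition gives C = -sqrt(10)*cos(7/4)/2 + 1/2 - (-sqrt(10)*cos(7/4)/2) = 1/2.
So G(y) = (-2*sqrt(2)*sqrt(y**2 + 1)*cos(3*y/2 + 1) + 1)/2.
Check: d/dy[(-2*sqrt(2)*sqrt(y**2 + 1)*cos(3*y/2 + 1) + 1)/2] = (3*sqrt(2)*y**2*sin(3*y/2 + 1) - 2*sqrt(2)*y*cos(3*y/2 + 1) + 3*sqrt(2)*sin(3*y/2 + 1))/(2*sqrt(y**2 + 1)) = G'(y).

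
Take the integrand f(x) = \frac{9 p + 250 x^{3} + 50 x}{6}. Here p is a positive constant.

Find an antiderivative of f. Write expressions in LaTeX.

Differentiate the proposed F(x) back; it has to land on f(x) exactly.
Check: d/dx[\frac{18 p x + 125 x^{4} + 50 x^{2} + 5}{12}] = \frac{3 p}{2} + \frac{125 x^{3}}{3} + \frac{25 x}{3}, which equals f(x).

An antiderivative is F(x) = \frac{18 p x + 125 x^{4} + 50 x^{2} + 5}{12}.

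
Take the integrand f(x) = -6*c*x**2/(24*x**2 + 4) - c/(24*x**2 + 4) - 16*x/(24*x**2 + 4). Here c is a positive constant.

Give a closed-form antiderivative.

An antiderivative is F(x) = -c*x/4 - log(3*x**2 + 1/2)/3.

Integrate term by term and add the pieces.
Check: d/dx[-c*x/4 - log(3*x**2 + 1/2)/3] = (-6*c*x**2 - c - 16*x)/(24*x**2 + 4), which equals f(x).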